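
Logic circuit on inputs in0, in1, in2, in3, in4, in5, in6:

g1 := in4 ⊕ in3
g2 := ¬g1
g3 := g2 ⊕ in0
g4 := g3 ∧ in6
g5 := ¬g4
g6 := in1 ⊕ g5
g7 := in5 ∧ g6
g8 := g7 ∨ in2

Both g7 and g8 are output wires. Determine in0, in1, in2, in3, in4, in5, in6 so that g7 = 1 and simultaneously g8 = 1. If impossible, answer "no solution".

Check with in0=0, in1=0, in2=0, in3=1, in4=0, in5=1, in6=1:
g1 = in4 ⊕ in3 = 0 ⊕ 1 = 1
g2 = ¬g1 = ¬1 = 0
g3 = g2 ⊕ in0 = 0 ⊕ 0 = 0
g4 = g3 ∧ in6 = 0 ∧ 1 = 0
g5 = ¬g4 = ¬0 = 1
g6 = in1 ⊕ g5 = 0 ⊕ 1 = 1
g7 = in5 ∧ g6 = 1 ∧ 1 = 1
g8 = g7 ∨ in2 = 1 ∨ 0 = 1
So g7 = 1 and g8 = 1.

in0=0, in1=0, in2=0, in3=1, in4=0, in5=1, in6=1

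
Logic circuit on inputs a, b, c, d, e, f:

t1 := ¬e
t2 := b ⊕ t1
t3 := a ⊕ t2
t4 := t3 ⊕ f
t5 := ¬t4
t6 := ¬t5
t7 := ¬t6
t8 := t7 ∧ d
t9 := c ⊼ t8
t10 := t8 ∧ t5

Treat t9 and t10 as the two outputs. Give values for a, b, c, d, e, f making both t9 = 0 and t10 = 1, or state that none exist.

Check with a=0, b=0, c=1, d=1, e=0, f=1:
t1 = ¬e = ¬0 = 1
t2 = b ⊕ t1 = 0 ⊕ 1 = 1
t3 = a ⊕ t2 = 0 ⊕ 1 = 1
t4 = t3 ⊕ f = 1 ⊕ 1 = 0
t5 = ¬t4 = ¬0 = 1
t6 = ¬t5 = ¬1 = 0
t7 = ¬t6 = ¬0 = 1
t8 = t7 ∧ d = 1 ∧ 1 = 1
t9 = c ⊼ t8 = 1 ⊼ 1 = 0
t10 = t8 ∧ t5 = 1 ∧ 1 = 1
So t9 = 0 and t10 = 1.

a=0, b=0, c=1, d=1, e=0, f=1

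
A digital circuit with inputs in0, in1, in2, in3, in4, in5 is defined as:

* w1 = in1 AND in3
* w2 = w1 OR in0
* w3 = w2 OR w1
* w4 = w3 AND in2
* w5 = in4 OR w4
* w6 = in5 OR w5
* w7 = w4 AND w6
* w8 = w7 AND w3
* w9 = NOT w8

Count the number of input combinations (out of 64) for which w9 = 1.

w9 = NOT w8 must be 1, so w8 = 0.
w8 = w7 AND w3 must be 0, so at least one of w7, w3 is 0.
Enumerating the 64 input combinations, 44 give w9 = 1 and 20 give w9 = 0.

44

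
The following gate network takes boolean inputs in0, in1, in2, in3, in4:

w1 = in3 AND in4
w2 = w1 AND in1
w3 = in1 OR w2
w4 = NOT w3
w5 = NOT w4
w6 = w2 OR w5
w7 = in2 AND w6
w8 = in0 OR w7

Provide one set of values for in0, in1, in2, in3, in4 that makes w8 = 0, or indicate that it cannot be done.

w8 = in0 OR w7 must be 0, so both in0 = 0 and w7 = 0.
w7 = in2 AND w6 must be 0, so at least one of in2, w6 is 0.
Check with in0=0 in1=0 in2=0 in3=1 in4=0:
w1 = in3 AND in4 = 1 AND 0 = 0
w2 = w1 AND in1 = 0 AND 0 = 0
w3 = in1 OR w2 = 0 OR 0 = 0
w4 = NOT w3 = NOT 0 = 1
w5 = NOT w4 = NOT 1 = 0
w6 = w2 OR w5 = 0 OR 0 = 0
w7 = in2 AND w6 = 0 AND 0 = 0
w8 = in0 OR w7 = 0 OR 0 = 0
So w8 = 0 as required.

in0=0 in1=0 in2=0 in3=1 in4=0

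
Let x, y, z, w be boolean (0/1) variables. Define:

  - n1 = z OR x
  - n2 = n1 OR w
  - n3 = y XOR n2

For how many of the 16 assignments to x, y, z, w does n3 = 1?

n3 = y XOR n2 must be 1, so y and n2 differ.
Enumerating the 16 input combinations, 8 give n3 = 1 and 8 give n3 = 0.

8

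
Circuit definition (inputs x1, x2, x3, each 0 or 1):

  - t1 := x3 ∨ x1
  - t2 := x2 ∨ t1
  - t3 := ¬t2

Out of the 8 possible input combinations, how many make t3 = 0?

t3 = ¬t2 must be 0, so t2 = 1.
t2 = x2 ∨ t1 must be 1, so at least one of x2, t1 is 1.
Enumerating the 8 input combinations, 7 give t3 = 0 and 1 give t3 = 1.

7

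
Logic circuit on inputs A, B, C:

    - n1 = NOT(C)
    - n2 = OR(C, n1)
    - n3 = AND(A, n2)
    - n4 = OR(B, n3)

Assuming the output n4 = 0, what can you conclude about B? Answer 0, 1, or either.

0

n4 = OR(B, n3) must be 0, so both B = 0 and n3 = 0.
n3 = AND(A, n2) must be 0, so at least one of A, n2 is 0.
Every assignment with n4 = 0 has B = 0; there are 2 such assignment(s).
  A=0, B=0, C=0
  A=0, B=0, C=1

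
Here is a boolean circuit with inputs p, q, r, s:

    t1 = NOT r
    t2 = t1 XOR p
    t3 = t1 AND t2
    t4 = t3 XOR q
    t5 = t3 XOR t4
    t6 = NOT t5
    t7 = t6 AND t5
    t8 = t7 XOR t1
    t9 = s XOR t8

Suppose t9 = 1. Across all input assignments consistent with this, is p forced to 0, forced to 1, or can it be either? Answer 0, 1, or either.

either

Both values of p occur among assignments with t9 = 1:
  p=0: p=0, q=0, r=0, s=0
  p=1: p=1, q=0, r=0, s=0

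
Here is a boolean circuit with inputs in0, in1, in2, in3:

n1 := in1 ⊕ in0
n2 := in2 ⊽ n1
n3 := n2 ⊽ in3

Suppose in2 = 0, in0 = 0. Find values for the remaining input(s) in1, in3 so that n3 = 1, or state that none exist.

in1=1, in3=0

Check with in2 = 0, in0 = 0 and in1=1, in3=0:
n1 = in1 ⊕ in0 = 1 ⊕ 0 = 1
n2 = in2 ⊽ n1 = 0 ⊽ 1 = 0
n3 = n2 ⊽ in3 = 0 ⊽ 0 = 1
So n3 = 1.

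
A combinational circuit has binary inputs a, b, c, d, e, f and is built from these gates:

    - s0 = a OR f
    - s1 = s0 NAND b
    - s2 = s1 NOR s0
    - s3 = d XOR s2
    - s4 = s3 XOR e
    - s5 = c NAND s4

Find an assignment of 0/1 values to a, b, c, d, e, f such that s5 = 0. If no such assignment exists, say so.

s5 = c NAND s4 must be 0, so both c = 1 and s4 = 1.
s4 = s3 XOR e must be 1, so s3 and e differ.
Check with a=0, b=0, c=1, d=0, e=1, f=1:
s0 = a OR f = 0 OR 1 = 1
s1 = s0 NAND b = 1 NAND 0 = 1
s2 = s1 NOR s0 = 1 NOR 1 = 0
s3 = d XOR s2 = 0 XOR 0 = 0
s4 = s3 XOR e = 0 XOR 1 = 1
s5 = c NAND s4 = 1 NAND 1 = 0
So s5 = 0 as required.

a=0, b=0, c=1, d=0, e=1, f=1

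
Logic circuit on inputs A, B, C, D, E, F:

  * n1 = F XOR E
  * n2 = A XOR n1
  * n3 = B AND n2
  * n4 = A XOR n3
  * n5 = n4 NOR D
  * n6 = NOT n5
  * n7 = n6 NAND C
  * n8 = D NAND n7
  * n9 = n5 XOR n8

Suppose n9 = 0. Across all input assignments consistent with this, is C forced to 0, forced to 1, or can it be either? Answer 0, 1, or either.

Both values of C occur among assignments with n9 = 0:
  C=0: A=0, B=0, C=0, D=0, E=0, F=0
  C=1: A=0, B=0, C=1, D=0, E=0, F=0

either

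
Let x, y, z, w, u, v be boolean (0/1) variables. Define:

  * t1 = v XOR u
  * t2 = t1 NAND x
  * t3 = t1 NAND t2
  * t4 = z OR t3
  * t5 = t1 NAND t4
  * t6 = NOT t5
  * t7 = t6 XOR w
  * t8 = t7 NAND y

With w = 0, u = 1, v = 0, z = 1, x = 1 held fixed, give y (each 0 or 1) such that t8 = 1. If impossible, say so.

Check with w = 0, u = 1, v = 0, z = 1, x = 1 and y=0:
t1 = v XOR u = 0 XOR 1 = 1
t2 = t1 NAND x = 1 NAND 1 = 0
t3 = t1 NAND t2 = 1 NAND 0 = 1
t4 = z OR t3 = 1 OR 1 = 1
t5 = t1 NAND t4 = 1 NAND 1 = 0
t6 = NOT t5 = NOT 0 = 1
t7 = t6 XOR w = 1 XOR 0 = 1
t8 = t7 NAND y = 1 NAND 0 = 1
So t8 = 1.

y=0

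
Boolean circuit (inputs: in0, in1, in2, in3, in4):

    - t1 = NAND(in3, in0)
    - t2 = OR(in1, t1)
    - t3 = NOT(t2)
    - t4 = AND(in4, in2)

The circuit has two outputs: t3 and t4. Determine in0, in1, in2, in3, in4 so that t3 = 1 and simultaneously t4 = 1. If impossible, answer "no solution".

in0=1, in1=0, in2=1, in3=1, in4=1

Check with in0=1, in1=0, in2=1, in3=1, in4=1:
t1 = NAND(in3, in0) = NAND(1, 1) = 0
t2 = OR(in1, t1) = OR(0, 0) = 0
t3 = NOT(t2) = NOT 0 = 1
t4 = AND(in4, in2) = AND(1, 1) = 1
So t3 = 1 and t4 = 1.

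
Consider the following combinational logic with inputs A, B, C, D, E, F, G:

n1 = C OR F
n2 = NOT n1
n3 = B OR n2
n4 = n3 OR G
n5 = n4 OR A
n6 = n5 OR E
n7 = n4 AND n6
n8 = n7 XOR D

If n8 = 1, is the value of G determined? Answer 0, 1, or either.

either

Both values of G occur among assignments with n8 = 1:
  G=0: A=0, B=0, C=0, D=0, E=0, F=0, G=0
  G=1: A=0, B=0, C=0, D=0, E=0, F=0, G=1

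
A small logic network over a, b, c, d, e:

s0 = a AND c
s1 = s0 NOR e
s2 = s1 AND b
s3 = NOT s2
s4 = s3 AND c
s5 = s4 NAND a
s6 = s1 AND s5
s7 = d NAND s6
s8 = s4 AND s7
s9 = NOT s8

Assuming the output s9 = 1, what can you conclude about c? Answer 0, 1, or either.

Both values of c occur among assignments with s9 = 1:
  c=0: a=0, b=0, c=0, d=0, e=0
  c=1: a=0, b=0, c=1, d=1, e=0

either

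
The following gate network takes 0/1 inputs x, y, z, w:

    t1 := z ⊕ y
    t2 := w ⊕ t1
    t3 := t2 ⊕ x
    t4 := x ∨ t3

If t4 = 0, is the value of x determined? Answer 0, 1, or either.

0

t4 = x ∨ t3 must be 0, so both x = 0 and t3 = 0.
Every assignment with t4 = 0 has x = 0; there are 4 such assignment(s).
  x=0, y=0, z=0, w=0
  x=0, y=0, z=1, w=1
  x=0, y=1, z=0, w=1
  x=0, y=1, z=1, w=0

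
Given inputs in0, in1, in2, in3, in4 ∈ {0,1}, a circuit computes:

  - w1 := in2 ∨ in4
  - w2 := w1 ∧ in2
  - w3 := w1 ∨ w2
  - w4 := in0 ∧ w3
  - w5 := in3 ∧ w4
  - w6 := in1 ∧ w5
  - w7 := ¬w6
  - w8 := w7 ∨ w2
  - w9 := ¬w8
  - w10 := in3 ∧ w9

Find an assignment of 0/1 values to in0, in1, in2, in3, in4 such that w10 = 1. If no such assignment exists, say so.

w10 = in3 ∧ w9 must be 1, so both in3 = 1 and w9 = 1.
w9 = ¬w8 must be 1, so w8 = 0.
Check with in0=1, in1=1, in2=0, in3=1, in4=1:
w1 = in2 ∨ in4 = 0 ∨ 1 = 1
w2 = w1 ∧ in2 = 1 ∧ 0 = 0
w3 = w1 ∨ w2 = 1 ∨ 0 = 1
w4 = in0 ∧ w3 = 1 ∧ 1 = 1
w5 = in3 ∧ w4 = 1 ∧ 1 = 1
w6 = in1 ∧ w5 = 1 ∧ 1 = 1
w7 = ¬w6 = ¬1 = 0
w8 = w7 ∨ w2 = 0 ∨ 0 = 0
w9 = ¬w8 = ¬0 = 1
w10 = in3 ∧ w9 = 1 ∧ 1 = 1
So w10 = 1 as required.

in0=1, in1=1, in2=0, in3=1, in4=1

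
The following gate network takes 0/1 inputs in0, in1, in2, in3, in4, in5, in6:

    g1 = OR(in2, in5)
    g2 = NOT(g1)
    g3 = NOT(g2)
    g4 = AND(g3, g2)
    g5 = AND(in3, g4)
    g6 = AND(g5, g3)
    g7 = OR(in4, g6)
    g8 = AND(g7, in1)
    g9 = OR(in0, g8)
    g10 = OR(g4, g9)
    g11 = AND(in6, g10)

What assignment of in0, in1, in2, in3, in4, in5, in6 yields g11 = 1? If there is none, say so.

g11 = AND(in6, g10) must be 1, so both in6 = 1 and g10 = 1.
g10 = OR(g4, g9) must be 1, so at least one of g4, g9 is 1.
Check with in0=1, in1=1, in2=0, in3=1, in4=0, in5=0, in6=1:
g1 = OR(in2, in5) = OR(0, 0) = 0
g2 = NOT(g1) = NOT 0 = 1
g3 = NOT(g2) = NOT 1 = 0
g4 = AND(g3, g2) = AND(0, 1) = 0
g5 = AND(in3, g4) = AND(1, 0) = 0
g6 = AND(g5, g3) = AND(0, 0) = 0
g7 = OR(in4, g6) = OR(0, 0) = 0
g8 = AND(g7, in1) = AND(0, 1) = 0
g9 = OR(in0, g8) = OR(1, 0) = 1
g10 = OR(g4, g9) = OR(0, 1) = 1
g11 = AND(in6, g10) = AND(1, 1) = 1
So g11 = 1 as required.

in0=1, in1=1, in2=0, in3=1, in4=0, in5=0, in6=1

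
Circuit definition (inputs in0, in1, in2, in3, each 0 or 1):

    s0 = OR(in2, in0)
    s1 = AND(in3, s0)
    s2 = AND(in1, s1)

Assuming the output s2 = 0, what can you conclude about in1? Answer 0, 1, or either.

either

Both values of in1 occur among assignments with s2 = 0:
  in1=0: in0=0, in1=0, in2=0, in3=0
  in1=1: in0=0, in1=1, in2=0, in3=0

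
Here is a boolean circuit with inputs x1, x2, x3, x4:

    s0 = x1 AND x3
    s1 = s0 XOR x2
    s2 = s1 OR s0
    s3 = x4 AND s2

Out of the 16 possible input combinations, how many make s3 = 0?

s3 = x4 AND s2 must be 0, so at least one of x4, s2 is 0.
Enumerating the 16 input combinations, 11 give s3 = 0 and 5 give s3 = 1.

11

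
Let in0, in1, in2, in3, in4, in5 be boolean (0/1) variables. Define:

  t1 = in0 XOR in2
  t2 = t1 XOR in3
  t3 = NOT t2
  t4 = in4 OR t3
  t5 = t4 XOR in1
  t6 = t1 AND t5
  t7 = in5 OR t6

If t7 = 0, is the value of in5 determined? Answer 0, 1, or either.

0

t7 = in5 OR t6 must be 0, so both in5 = 0 and t6 = 0.
t6 = t1 AND t5 must be 0, so at least one of t1, t5 is 0.
Every assignment with t7 = 0 has in5 = 0; there are 24 such assignment(s).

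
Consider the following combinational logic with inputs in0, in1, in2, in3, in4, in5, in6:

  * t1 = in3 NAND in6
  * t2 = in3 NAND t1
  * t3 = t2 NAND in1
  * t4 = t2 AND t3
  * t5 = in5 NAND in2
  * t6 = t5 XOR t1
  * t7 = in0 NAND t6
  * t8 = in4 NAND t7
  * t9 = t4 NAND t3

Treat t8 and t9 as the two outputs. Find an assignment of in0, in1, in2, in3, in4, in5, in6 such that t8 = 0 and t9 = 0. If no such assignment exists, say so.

in0=1, in1=0, in2=0, in3=0, in4=1, in5=1, in6=0

Check with in0=1, in1=0, in2=0, in3=0, in4=1, in5=1, in6=0:
t1 = in3 NAND in6 = 0 NAND 0 = 1
t2 = in3 NAND t1 = 0 NAND 1 = 1
t3 = t2 NAND in1 = 1 NAND 0 = 1
t4 = t2 AND t3 = 1 AND 1 = 1
t5 = in5 NAND in2 = 1 NAND 0 = 1
t6 = t5 XOR t1 = 1 XOR 1 = 0
t7 = in0 NAND t6 = 1 NAND 0 = 1
t8 = in4 NAND t7 = 1 NAND 1 = 0
t9 = t4 NAND t3 = 1 NAND 1 = 0
So t8 = 0 and t9 = 0.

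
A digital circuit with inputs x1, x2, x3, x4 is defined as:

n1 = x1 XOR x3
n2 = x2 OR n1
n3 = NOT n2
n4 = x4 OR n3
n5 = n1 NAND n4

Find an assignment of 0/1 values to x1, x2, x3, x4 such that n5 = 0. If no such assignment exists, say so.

x1=0, x2=1, x3=1, x4=1

n5 = n1 NAND n4 must be 0, so both n1 = 1 and n4 = 1.
n1 = x1 XOR x3 must be 1, so x1 and x3 differ.
n4 = x4 OR n3 must be 1, so at least one of x4, n3 is 1.
Check with x1=0, x2=1, x3=1, x4=1:
n1 = x1 XOR x3 = 0 XOR 1 = 1
n2 = x2 OR n1 = 1 OR 1 = 1
n3 = NOT n2 = NOT 1 = 0
n4 = x4 OR n3 = 1 OR 0 = 1
n5 = n1 NAND n4 = 1 NAND 1 = 0
So n5 = 0 as required.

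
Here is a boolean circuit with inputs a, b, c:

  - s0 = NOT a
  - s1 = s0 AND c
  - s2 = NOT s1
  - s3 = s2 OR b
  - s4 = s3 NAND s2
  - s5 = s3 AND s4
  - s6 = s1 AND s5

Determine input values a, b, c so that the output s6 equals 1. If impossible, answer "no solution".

a=0, b=1, c=1

s6 = s1 AND s5 must be 1, so both s1 = 1 and s5 = 1.
s1 = s0 AND c must be 1, so both s0 = 1 and c = 1.
s5 = s3 AND s4 must be 1, so both s3 = 1 and s4 = 1.
Check with a=0, b=1, c=1:
s0 = NOT a = NOT 0 = 1
s1 = s0 AND c = 1 AND 1 = 1
s2 = NOT s1 = NOT 1 = 0
s3 = s2 OR b = 0 OR 1 = 1
s4 = s3 NAND s2 = 1 NAND 0 = 1
s5 = s3 AND s4 = 1 AND 1 = 1
s6 = s1 AND s5 = 1 AND 1 = 1
So s6 = 1 as required.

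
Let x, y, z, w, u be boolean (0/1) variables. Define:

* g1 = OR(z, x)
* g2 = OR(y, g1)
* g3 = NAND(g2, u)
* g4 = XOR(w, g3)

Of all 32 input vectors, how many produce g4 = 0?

16

g4 = XOR(w, g3) must be 0, so w and g3 are equal.
Enumerating the 32 input combinations, 16 give g4 = 0 and 16 give g4 = 1.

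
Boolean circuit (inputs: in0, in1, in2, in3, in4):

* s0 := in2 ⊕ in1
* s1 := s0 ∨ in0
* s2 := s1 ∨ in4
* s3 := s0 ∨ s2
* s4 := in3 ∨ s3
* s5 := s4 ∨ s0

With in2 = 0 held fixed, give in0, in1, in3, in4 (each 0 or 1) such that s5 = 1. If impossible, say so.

s5 = s4 ∨ s0 must be 1, so at least one of s4, s0 is 1.
Check with in2 = 0 and in0=0, in1=1, in3=0, in4=0:
s0 = in2 ⊕ in1 = 0 ⊕ 1 = 1
s1 = s0 ∨ in0 = 1 ∨ 0 = 1
s2 = s1 ∨ in4 = 1 ∨ 0 = 1
s3 = s0 ∨ s2 = 1 ∨ 1 = 1
s4 = in3 ∨ s3 = 0 ∨ 1 = 1
s5 = s4 ∨ s0 = 1 ∨ 1 = 1
So s5 = 1.

in0=0 in1=1 in3=0 in4=0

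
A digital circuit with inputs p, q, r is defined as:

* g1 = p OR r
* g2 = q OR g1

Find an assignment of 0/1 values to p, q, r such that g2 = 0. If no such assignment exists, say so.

g2 = q OR g1 must be 0, so both q = 0 and g1 = 0.
g1 = p OR r must be 0, so both p = 0 and r = 0.
Check with p=0, q=0, r=0:
g1 = p OR r = 0 OR 0 = 0
g2 = q OR g1 = 0 OR 0 = 0
So g2 = 0 as required.

p=0, q=0, r=0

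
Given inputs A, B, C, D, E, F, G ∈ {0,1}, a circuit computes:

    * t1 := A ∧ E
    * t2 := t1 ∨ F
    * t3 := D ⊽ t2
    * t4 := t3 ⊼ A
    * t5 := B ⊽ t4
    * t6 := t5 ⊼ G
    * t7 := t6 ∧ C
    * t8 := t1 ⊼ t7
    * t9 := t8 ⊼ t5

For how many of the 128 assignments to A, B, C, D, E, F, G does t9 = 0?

t9 = t8 ⊼ t5 must be 0, so both t8 = 1 and t5 = 1.
t8 = t1 ⊼ t7 must be 1, so at least one of t1, t7 is 0.
t5 = B ⊽ t4 must be 1, so both B = 0 and t4 = 0.
Satisfying assignments:
  A=1, B=0, C=0, D=0, E=0, F=0, G=0
  A=1, B=0, C=0, D=0, E=0, F=0, G=1
  A=1, B=0, C=1, D=0, E=0, F=0, G=0
  A=1, B=0, C=1, D=0, E=0, F=0, G=1

4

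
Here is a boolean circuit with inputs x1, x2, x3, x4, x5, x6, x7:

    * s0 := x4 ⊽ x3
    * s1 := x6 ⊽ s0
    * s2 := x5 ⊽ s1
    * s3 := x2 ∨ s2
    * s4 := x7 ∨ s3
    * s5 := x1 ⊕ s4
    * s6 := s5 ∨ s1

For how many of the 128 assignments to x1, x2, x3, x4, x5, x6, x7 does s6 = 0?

s6 = s5 ∨ s1 must be 0, so both s5 = 0 and s1 = 0.
s5 = x1 ⊕ s4 must be 0, so x1 and s4 are equal.
Enumerating the 128 input combinations, 40 give s6 = 0 and 88 give s6 = 1.

40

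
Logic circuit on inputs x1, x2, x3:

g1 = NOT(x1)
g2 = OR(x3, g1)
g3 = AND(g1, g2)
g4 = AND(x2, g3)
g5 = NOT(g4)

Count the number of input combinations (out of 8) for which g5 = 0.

g5 = NOT(g4) must be 0, so g4 = 1.
g4 = AND(x2, g3) must be 1, so both x2 = 1 and g3 = 1.
Satisfying assignments:
  x1=0, x2=1, x3=0
  x1=0, x2=1, x3=1

2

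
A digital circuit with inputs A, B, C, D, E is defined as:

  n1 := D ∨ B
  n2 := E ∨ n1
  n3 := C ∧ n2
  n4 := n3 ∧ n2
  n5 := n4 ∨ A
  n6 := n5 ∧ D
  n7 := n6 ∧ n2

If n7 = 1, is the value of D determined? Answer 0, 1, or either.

n7 = n6 ∧ n2 must be 1, so both n6 = 1 and n2 = 1.
Every assignment with n7 = 1 has D = 1; there are 12 such assignment(s).

1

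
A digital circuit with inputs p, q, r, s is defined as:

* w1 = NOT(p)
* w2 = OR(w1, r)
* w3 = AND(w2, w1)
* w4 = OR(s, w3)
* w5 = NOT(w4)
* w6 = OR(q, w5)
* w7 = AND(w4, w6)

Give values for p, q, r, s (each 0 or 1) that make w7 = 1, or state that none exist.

p=1 q=1 r=0 s=1

w7 = AND(w4, w6) must be 1, so both w4 = 1 and w6 = 1.
w4 = OR(s, w3) must be 1, so at least one of s, w3 is 1.
w6 = OR(q, w5) must be 1, so at least one of q, w5 is 1.
Check with p=1 q=1 r=0 s=1:
w1 = NOT(p) = NOT 1 = 0
w2 = OR(w1, r) = OR(0, 0) = 0
w3 = AND(w2, w1) = AND(0, 0) = 0
w4 = OR(s, w3) = OR(1, 0) = 1
w5 = NOT(w4) = NOT 1 = 0
w6 = OR(q, w5) = OR(1, 0) = 1
w7 = AND(w4, w6) = AND(1, 1) = 1
So w7 = 1 as required.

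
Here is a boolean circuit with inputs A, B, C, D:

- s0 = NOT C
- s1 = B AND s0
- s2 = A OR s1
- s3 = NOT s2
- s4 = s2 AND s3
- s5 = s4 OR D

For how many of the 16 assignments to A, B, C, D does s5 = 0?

s5 = s4 OR D must be 0, so both s4 = 0 and D = 0.
s4 = s2 AND s3 must be 0, so at least one of s2, s3 is 0.
Enumerating the 16 input combinations, 8 give s5 = 0 and 8 give s5 = 1.

8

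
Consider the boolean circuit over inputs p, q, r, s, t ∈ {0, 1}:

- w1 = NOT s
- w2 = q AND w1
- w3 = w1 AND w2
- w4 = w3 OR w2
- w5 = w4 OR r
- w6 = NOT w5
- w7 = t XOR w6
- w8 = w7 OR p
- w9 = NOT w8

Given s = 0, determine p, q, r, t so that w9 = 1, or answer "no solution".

p=0, q=1, r=0, t=0

Check with s = 0 and p=0, q=1, r=0, t=0:
w1 = NOT s = NOT 0 = 1
w2 = q AND w1 = 1 AND 1 = 1
w3 = w1 AND w2 = 1 AND 1 = 1
w4 = w3 OR w2 = 1 OR 1 = 1
w5 = w4 OR r = 1 OR 0 = 1
w6 = NOT w5 = NOT 1 = 0
w7 = t XOR w6 = 0 XOR 0 = 0
w8 = w7 OR p = 0 OR 0 = 0
w9 = NOT w8 = NOT 0 = 1
So w9 = 1.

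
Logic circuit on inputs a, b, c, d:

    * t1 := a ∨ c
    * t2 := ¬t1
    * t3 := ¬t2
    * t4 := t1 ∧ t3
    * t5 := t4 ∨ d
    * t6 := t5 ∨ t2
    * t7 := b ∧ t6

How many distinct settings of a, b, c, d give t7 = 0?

8

t7 = b ∧ t6 must be 0, so at least one of b, t6 is 0.
Enumerating the 16 input combinations, 8 give t7 = 0 and 8 give t7 = 1.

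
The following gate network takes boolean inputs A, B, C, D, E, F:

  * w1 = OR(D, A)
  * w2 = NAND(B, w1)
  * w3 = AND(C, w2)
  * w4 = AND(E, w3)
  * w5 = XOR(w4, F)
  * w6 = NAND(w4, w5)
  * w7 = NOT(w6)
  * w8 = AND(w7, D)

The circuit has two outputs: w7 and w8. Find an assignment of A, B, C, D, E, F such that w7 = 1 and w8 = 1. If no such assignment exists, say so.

Check with A=1, B=0, C=1, D=1, E=1, F=0:
w1 = OR(D, A) = OR(1, 1) = 1
w2 = NAND(B, w1) = NAND(0, 1) = 1
w3 = AND(C, w2) = AND(1, 1) = 1
w4 = AND(E, w3) = AND(1, 1) = 1
w5 = XOR(w4, F) = XOR(1, 0) = 1
w6 = NAND(w4, w5) = NAND(1, 1) = 0
w7 = NOT(w6) = NOT 0 = 1
w8 = AND(w7, D) = AND(1, 1) = 1
So w7 = 1 and w8 = 1.

A=1, B=0, C=1, D=1, E=1, F=0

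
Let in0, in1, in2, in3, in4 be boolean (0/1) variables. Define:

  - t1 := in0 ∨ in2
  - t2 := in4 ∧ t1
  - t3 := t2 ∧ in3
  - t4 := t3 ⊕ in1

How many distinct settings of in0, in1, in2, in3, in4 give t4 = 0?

t4 = t3 ⊕ in1 must be 0, so t3 and in1 are equal.
Enumerating the 32 input combinations, 16 give t4 = 0 and 16 give t4 = 1.

16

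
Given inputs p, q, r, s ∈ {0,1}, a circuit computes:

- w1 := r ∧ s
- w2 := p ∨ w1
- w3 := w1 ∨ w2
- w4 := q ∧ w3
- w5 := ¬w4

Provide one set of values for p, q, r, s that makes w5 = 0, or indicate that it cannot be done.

p=0, q=1, r=1, s=1

w5 = ¬w4 must be 0, so w4 = 1.
Check with p=0, q=1, r=1, s=1:
w1 = r ∧ s = 1 ∧ 1 = 1
w2 = p ∨ w1 = 0 ∨ 1 = 1
w3 = w1 ∨ w2 = 1 ∨ 1 = 1
w4 = q ∧ w3 = 1 ∧ 1 = 1
w5 = ¬w4 = ¬1 = 0
So w5 = 0 as required.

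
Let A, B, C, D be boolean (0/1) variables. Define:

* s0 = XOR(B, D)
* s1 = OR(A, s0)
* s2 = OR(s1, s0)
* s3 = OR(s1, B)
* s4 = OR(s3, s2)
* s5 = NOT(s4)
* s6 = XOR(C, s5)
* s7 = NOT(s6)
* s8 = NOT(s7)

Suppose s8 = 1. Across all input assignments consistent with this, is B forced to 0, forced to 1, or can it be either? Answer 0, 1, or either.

either

Both values of B occur among assignments with s8 = 1:
  B=0: A=0, B=0, C=0, D=0
  B=1: A=0, B=1, C=1, D=0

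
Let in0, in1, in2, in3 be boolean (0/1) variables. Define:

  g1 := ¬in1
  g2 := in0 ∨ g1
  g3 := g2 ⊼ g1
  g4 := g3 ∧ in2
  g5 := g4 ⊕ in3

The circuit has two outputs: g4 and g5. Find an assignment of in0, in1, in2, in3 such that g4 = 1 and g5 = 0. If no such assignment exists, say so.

Check with in0=1 in1=1 in2=1 in3=1:
g1 = ¬in1 = ¬1 = 0
g2 = in0 ∨ g1 = 1 ∨ 0 = 1
g3 = g2 ⊼ g1 = 1 ⊼ 0 = 1
g4 = g3 ∧ in2 = 1 ∧ 1 = 1
g5 = g4 ⊕ in3 = 1 ⊕ 1 = 0
So g4 = 1 and g5 = 0.

in0=1 in1=1 in2=1 in3=1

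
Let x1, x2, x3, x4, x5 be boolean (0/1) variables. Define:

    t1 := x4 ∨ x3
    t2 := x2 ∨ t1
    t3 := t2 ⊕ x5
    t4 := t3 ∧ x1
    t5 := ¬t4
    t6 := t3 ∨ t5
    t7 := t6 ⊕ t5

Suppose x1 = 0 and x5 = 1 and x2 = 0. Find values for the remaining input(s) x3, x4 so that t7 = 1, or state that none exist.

no solution exists

With x1 = 0 and x5 = 1 and x2 = 0 fixed, none of the 4 settings of x3, x4 give t7 = 1.
For example, with x3=0, x4=1:
t1 = x4 ∨ x3 = 1 ∨ 0 = 1
t2 = x2 ∨ t1 = 0 ∨ 1 = 1
t3 = t2 ⊕ x5 = 1 ⊕ 1 = 0
t4 = t3 ∧ x1 = 0 ∧ 0 = 0
t5 = ¬t4 = ¬0 = 1
t6 = t3 ∨ t5 = 0 ∨ 1 = 1
t7 = t6 ⊕ t5 = 1 ⊕ 1 = 0
giving t7 = 0 ≠ 1.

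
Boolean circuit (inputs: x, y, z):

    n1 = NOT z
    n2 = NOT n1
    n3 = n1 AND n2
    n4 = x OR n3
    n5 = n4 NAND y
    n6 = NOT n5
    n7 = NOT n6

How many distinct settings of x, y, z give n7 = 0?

n7 = NOT n6 must be 0, so n6 = 1.
n6 = NOT n5 must be 1, so n5 = 0.
Satisfying assignments:
  x=1, y=1, z=0
  x=1, y=1, z=1

2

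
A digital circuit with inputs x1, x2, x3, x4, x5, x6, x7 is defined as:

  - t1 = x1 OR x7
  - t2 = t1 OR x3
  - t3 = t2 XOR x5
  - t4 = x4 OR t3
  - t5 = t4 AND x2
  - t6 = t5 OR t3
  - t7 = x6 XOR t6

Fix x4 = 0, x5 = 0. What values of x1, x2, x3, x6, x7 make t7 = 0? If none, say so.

x1=0 x2=0 x3=0 x6=0 x7=0

t7 = x6 XOR t6 must be 0, so x6 and t6 are equal.
Check with x4 = 0, x5 = 0 and x1=0, x2=0, x3=0, x6=0, x7=0:
t1 = x1 OR x7 = 0 OR 0 = 0
t2 = t1 OR x3 = 0 OR 0 = 0
t3 = t2 XOR x5 = 0 XOR 0 = 0
t4 = x4 OR t3 = 0 OR 0 = 0
t5 = t4 AND x2 = 0 AND 0 = 0
t6 = t5 OR t3 = 0 OR 0 = 0
t7 = x6 XOR t6 = 0 XOR 0 = 0
So t7 = 0.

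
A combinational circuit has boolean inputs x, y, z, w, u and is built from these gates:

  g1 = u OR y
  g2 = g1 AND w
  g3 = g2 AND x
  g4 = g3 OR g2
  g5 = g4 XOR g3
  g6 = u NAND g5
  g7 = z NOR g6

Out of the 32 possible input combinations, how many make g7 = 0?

30

g7 = z NOR g6 must be 0, so at least one of z, g6 is 1.
Enumerating the 32 input combinations, 30 give g7 = 0 and 2 give g7 = 1.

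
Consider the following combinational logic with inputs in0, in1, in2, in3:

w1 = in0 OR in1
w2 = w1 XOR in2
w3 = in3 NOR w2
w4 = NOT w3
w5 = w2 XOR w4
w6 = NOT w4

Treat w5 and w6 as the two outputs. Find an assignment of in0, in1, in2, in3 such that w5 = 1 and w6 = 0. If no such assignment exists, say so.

in0=1 in1=0 in2=1 in3=1

Check with in0=1 in1=0 in2=1 in3=1:
w1 = in0 OR in1 = 1 OR 0 = 1
w2 = w1 XOR in2 = 1 XOR 1 = 0
w3 = in3 NOR w2 = 1 NOR 0 = 0
w4 = NOT w3 = NOT 0 = 1
w5 = w2 XOR w4 = 0 XOR 1 = 1
w6 = NOT w4 = NOT 1 = 0
So w5 = 1 and w6 = 0.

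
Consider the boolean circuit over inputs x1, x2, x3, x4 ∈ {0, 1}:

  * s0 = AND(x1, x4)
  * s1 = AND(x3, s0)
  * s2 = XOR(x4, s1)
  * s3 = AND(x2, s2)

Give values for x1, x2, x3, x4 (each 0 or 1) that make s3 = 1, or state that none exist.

x1=1, x2=1, x3=0, x4=1

s3 = AND(x2, s2) must be 1, so both x2 = 1 and s2 = 1.
Check with x1=1, x2=1, x3=0, x4=1:
s0 = AND(x1, x4) = AND(1, 1) = 1
s1 = AND(x3, s0) = AND(0, 1) = 0
s2 = XOR(x4, s1) = XOR(1, 0) = 1
s3 = AND(x2, s2) = AND(1, 1) = 1
So s3 = 1 as required.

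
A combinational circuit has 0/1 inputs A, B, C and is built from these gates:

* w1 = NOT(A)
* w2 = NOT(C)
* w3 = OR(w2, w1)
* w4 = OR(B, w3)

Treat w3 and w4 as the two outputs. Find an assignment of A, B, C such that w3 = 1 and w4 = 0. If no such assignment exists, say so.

Across all 8 input combinations, none give both w3 = 1 and w4 = 0.

no solution exists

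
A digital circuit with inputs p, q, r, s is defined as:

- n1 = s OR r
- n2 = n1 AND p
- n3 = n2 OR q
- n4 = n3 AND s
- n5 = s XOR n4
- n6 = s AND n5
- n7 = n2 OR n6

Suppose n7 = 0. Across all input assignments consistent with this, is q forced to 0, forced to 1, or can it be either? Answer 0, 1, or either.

Both values of q occur among assignments with n7 = 0:
  q=0: p=0, q=0, r=0, s=0
  q=1: p=0, q=1, r=0, s=0

either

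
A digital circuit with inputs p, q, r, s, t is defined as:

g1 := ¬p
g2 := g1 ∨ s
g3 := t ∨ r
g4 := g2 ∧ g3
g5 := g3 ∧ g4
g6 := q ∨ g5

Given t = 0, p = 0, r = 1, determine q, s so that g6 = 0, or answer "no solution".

no solution exists

With t = 0, p = 0, r = 1 fixed, none of the 4 settings of q, s give g6 = 0.
For example, with q=0, s=1:
g1 = ¬p = ¬0 = 1
g2 = g1 ∨ s = 1 ∨ 1 = 1
g3 = t ∨ r = 0 ∨ 1 = 1
g4 = g2 ∧ g3 = 1 ∧ 1 = 1
g5 = g3 ∧ g4 = 1 ∧ 1 = 1
g6 = q ∨ g5 = 0 ∨ 1 = 1
giving g6 = 1 ≠ 0.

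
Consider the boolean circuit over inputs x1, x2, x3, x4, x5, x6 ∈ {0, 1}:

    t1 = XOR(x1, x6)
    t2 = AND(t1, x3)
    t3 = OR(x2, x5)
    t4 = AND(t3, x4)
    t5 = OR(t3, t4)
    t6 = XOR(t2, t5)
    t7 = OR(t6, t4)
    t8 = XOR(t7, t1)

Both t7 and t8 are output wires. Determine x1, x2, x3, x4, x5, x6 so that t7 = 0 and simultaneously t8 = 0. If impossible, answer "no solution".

Check with x1=1, x2=0, x3=1, x4=0, x5=0, x6=1:
t1 = XOR(x1, x6) = XOR(1, 1) = 0
t2 = AND(t1, x3) = AND(0, 1) = 0
t3 = OR(x2, x5) = OR(0, 0) = 0
t4 = AND(t3, x4) = AND(0, 0) = 0
t5 = OR(t3, t4) = OR(0, 0) = 0
t6 = XOR(t2, t5) = XOR(0, 0) = 0
t7 = OR(t6, t4) = OR(0, 0) = 0
t8 = XOR(t7, t1) = XOR(0, 0) = 0
So t7 = 0 and t8 = 0.

x1=1, x2=0, x3=1, x4=0, x5=0, x6=1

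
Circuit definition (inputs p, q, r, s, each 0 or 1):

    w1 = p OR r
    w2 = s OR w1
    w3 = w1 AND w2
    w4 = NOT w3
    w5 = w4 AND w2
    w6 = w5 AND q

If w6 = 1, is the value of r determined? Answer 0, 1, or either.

0

w6 = w5 AND q must be 1, so both w5 = 1 and q = 1.
Every assignment with w6 = 1 has r = 0; there are 1 such assignment(s).
  p=0, q=1, r=0, s=1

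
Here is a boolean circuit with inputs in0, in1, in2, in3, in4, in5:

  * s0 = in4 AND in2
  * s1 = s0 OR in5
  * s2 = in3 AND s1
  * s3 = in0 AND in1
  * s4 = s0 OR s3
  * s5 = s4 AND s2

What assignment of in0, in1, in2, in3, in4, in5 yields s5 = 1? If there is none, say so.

s5 = s4 AND s2 must be 1, so both s4 = 1 and s2 = 1.
s4 = s0 OR s3 must be 1, so at least one of s0, s3 is 1.
s2 = in3 AND s1 must be 1, so both in3 = 1 and s1 = 1.
Check with in0=1, in1=1, in2=0, in3=1, in4=0, in5=1:
s0 = in4 AND in2 = 0 AND 0 = 0
s1 = s0 OR in5 = 0 OR 1 = 1
s2 = in3 AND s1 = 1 AND 1 = 1
s3 = in0 AND in1 = 1 AND 1 = 1
s4 = s0 OR s3 = 0 OR 1 = 1
s5 = s4 AND s2 = 1 AND 1 = 1
So s5 = 1 as required.

in0=1, in1=1, in2=0, in3=1, in4=0, in5=1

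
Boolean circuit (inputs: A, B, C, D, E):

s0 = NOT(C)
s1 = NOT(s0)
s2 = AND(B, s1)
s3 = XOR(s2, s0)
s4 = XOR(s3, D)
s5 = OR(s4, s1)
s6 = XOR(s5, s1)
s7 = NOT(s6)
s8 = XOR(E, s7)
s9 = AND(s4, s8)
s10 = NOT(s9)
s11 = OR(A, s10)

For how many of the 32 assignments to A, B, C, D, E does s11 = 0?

s11 = OR(A, s10) must be 0, so both A = 0 and s10 = 0.
s10 = NOT(s9) must be 0, so s9 = 1.
s9 = AND(s4, s8) must be 1, so both s4 = 1 and s8 = 1.
Enumerating the 32 input combinations, 4 give s11 = 0 and 28 give s11 = 1.

4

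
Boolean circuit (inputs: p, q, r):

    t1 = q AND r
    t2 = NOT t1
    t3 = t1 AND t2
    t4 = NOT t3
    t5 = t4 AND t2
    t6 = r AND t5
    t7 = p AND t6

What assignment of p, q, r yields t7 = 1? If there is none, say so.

p=1 q=0 r=1

Check with p=1 q=0 r=1:
t1 = q AND r = 0 AND 1 = 0
t2 = NOT t1 = NOT 0 = 1
t3 = t1 AND t2 = 0 AND 1 = 0
t4 = NOT t3 = NOT 0 = 1
t5 = t4 AND t2 = 1 AND 1 = 1
t6 = r AND t5 = 1 AND 1 = 1
t7 = p AND t6 = 1 AND 1 = 1
So t7 = 1 as required.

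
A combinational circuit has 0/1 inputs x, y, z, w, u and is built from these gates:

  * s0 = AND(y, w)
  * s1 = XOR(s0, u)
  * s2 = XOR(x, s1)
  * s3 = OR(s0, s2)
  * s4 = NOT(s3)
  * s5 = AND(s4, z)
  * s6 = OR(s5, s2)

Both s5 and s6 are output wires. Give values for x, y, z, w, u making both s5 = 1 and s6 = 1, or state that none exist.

Check with x=0 y=1 z=1 w=0 u=0:
s0 = AND(y, w) = AND(1, 0) = 0
s1 = XOR(s0, u) = XOR(0, 0) = 0
s2 = XOR(x, s1) = XOR(0, 0) = 0
s3 = OR(s0, s2) = OR(0, 0) = 0
s4 = NOT(s3) = NOT 0 = 1
s5 = AND(s4, z) = AND(1, 1) = 1
s6 = OR(s5, s2) = OR(1, 0) = 1
So s5 = 1 and s6 = 1.

x=0 y=1 z=1 w=0 u=0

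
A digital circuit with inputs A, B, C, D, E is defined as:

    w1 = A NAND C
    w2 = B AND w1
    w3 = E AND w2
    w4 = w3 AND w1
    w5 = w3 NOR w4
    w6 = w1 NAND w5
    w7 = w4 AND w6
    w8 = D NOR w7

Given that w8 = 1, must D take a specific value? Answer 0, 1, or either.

0

w8 = D NOR w7 must be 1, so both D = 0 and w7 = 0.
w7 = w4 AND w6 must be 0, so at least one of w4, w6 is 0.
Every assignment with w8 = 1 has D = 0; there are 13 such assignment(s).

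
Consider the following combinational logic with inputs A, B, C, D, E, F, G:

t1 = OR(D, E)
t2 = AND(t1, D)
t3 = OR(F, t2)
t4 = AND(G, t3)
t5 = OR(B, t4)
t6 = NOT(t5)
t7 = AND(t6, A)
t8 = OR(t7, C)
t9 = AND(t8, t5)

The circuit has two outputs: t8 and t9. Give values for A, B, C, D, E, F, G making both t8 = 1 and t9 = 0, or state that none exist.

A=1 B=0 C=0 D=0 E=0 F=0 G=1

Check with A=1 B=0 C=0 D=0 E=0 F=0 G=1:
t1 = OR(D, E) = OR(0, 0) = 0
t2 = AND(t1, D) = AND(0, 0) = 0
t3 = OR(F, t2) = OR(0, 0) = 0
t4 = AND(G, t3) = AND(1, 0) = 0
t5 = OR(B, t4) = OR(0, 0) = 0
t6 = NOT(t5) = NOT 0 = 1
t7 = AND(t6, A) = AND(1, 1) = 1
t8 = OR(t7, C) = OR(1, 0) = 1
t9 = AND(t8, t5) = AND(1, 0) = 0
So t8 = 1 and t9 = 0.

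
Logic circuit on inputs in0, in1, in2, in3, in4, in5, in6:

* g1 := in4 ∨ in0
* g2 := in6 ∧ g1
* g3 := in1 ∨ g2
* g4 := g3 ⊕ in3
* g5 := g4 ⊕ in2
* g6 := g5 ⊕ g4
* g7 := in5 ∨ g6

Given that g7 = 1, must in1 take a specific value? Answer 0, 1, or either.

Both values of in1 occur among assignments with g7 = 1:
  in1=0: in0=0, in1=0, in2=0, in3=0, in4=0, in5=1, in6=0
  in1=1: in0=0, in1=1, in2=0, in3=0, in4=0, in5=1, in6=0

either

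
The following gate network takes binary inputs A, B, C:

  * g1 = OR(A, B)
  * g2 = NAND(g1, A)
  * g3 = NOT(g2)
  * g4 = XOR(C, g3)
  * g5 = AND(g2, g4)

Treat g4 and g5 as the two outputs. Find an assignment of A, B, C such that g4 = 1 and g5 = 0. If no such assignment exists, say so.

Check with A=1 B=1 C=0:
g1 = OR(A, B) = OR(1, 1) = 1
g2 = NAND(g1, A) = NAND(1, 1) = 0
g3 = NOT(g2) = NOT 0 = 1
g4 = XOR(C, g3) = XOR(0, 1) = 1
g5 = AND(g2, g4) = AND(0, 1) = 0
So g4 = 1 and g5 = 0.

A=1 B=1 C=0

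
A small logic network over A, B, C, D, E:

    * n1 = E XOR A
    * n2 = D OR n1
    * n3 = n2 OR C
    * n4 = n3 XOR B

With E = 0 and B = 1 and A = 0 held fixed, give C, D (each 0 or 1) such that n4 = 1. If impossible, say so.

C=0, D=0

n4 = n3 XOR B must be 1, so n3 and B differ.
Check with E = 0 and B = 1 and A = 0 and C=0, D=0:
n1 = E XOR A = 0 XOR 0 = 0
n2 = D OR n1 = 0 OR 0 = 0
n3 = n2 OR C = 0 OR 0 = 0
n4 = n3 XOR B = 0 XOR 1 = 1
So n4 = 1.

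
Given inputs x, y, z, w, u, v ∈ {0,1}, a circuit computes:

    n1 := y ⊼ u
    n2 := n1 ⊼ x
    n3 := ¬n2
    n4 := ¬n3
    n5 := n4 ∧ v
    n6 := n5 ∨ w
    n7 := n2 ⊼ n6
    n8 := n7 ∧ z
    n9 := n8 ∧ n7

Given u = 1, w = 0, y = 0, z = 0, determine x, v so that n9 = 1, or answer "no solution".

With u = 1, w = 0, y = 0, z = 0 fixed, none of the 4 settings of x, v give n9 = 1.
For example, with x=0, v=1:
n1 = y ⊼ u = 0 ⊼ 1 = 1
n2 = n1 ⊼ x = 1 ⊼ 0 = 1
n3 = ¬n2 = ¬1 = 0
n4 = ¬n3 = ¬0 = 1
n5 = n4 ∧ v = 1 ∧ 1 = 1
n6 = n5 ∨ w = 1 ∨ 0 = 1
n7 = n2 ⊼ n6 = 1 ⊼ 1 = 0
n8 = n7 ∧ z = 0 ∧ 0 = 0
n9 = n8 ∧ n7 = 0 ∧ 0 = 0
giving n9 = 0 ≠ 1.

no solution exists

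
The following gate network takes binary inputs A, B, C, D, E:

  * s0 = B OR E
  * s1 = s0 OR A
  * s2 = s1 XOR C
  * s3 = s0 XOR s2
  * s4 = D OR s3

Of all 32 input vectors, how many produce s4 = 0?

s4 = D OR s3 must be 0, so both D = 0 and s3 = 0.
s3 = s0 XOR s2 must be 0, so s0 and s2 are equal.
Enumerating the 32 input combinations, 8 give s4 = 0 and 24 give s4 = 1.

8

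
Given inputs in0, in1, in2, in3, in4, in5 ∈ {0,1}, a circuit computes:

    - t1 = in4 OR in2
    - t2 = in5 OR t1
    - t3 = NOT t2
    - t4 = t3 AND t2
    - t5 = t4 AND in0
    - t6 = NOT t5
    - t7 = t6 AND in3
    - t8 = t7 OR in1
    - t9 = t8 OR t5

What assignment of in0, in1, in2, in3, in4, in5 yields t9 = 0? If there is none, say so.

t9 = t8 OR t5 must be 0, so both t8 = 0 and t5 = 0.
t8 = t7 OR in1 must be 0, so both t7 = 0 and in1 = 0.
Check with in0=1, in1=0, in2=0, in3=0, in4=1, in5=0:
t1 = in4 OR in2 = 1 OR 0 = 1
t2 = in5 OR t1 = 0 OR 1 = 1
t3 = NOT t2 = NOT 1 = 0
t4 = t3 AND t2 = 0 AND 1 = 0
t5 = t4 AND in0 = 0 AND 1 = 0
t6 = NOT t5 = NOT 0 = 1
t7 = t6 AND in3 = 1 AND 0 = 0
t8 = t7 OR in1 = 0 OR 0 = 0
t9 = t8 OR t5 = 0 OR 0 = 0
So t9 = 0 as required.

in0=1, in1=0, in2=0, in3=0, in4=1, in5=0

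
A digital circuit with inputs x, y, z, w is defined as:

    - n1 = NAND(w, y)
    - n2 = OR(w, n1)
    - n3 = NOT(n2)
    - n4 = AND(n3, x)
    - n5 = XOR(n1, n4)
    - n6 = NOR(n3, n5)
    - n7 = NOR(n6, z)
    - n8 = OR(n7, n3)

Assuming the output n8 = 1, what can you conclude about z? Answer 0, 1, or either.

n8 = OR(n7, n3) must be 1, so at least one of n7, n3 is 1.
Every assignment with n8 = 1 has z = 0; there are 6 such assignment(s).

0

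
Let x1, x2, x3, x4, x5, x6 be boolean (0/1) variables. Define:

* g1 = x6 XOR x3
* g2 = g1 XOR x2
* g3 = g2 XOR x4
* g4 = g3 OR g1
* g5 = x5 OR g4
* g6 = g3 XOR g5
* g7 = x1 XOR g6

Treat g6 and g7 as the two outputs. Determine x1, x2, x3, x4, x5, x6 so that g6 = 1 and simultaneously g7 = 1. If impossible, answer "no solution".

x1=0, x2=0, x3=0, x4=1, x5=1, x6=1

Check with x1=0, x2=0, x3=0, x4=1, x5=1, x6=1:
g1 = x6 XOR x3 = 1 XOR 0 = 1
g2 = g1 XOR x2 = 1 XOR 0 = 1
g3 = g2 XOR x4 = 1 XOR 1 = 0
g4 = g3 OR g1 = 0 OR 1 = 1
g5 = x5 OR g4 = 1 OR 1 = 1
g6 = g3 XOR g5 = 0 XOR 1 = 1
g7 = x1 XOR g6 = 0 XOR 1 = 1
So g6 = 1 and g7 = 1.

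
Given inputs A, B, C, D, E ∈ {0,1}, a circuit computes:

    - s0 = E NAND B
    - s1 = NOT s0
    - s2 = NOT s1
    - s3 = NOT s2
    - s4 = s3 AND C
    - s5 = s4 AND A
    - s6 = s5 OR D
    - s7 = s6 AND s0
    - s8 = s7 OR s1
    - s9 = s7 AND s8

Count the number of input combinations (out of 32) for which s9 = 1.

s9 = s7 AND s8 must be 1, so both s7 = 1 and s8 = 1.
s7 = s6 AND s0 must be 1, so both s6 = 1 and s0 = 1.
s8 = s7 OR s1 must be 1, so at least one of s7, s1 is 1.
Enumerating the 32 input combinations, 12 give s9 = 1 and 20 give s9 = 0.

12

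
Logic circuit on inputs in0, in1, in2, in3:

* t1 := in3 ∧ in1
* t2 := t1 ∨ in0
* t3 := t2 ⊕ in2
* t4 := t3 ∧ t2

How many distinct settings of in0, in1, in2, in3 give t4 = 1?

5

t4 = t3 ∧ t2 must be 1, so both t3 = 1 and t2 = 1.
Satisfying assignments:
  in0=0, in1=1, in2=0, in3=1
  in0=1, in1=0, in2=0, in3=0
  in0=1, in1=0, in2=0, in3=1
  in0=1, in1=1, in2=0, in3=0
  in0=1, in1=1, in2=0, in3=1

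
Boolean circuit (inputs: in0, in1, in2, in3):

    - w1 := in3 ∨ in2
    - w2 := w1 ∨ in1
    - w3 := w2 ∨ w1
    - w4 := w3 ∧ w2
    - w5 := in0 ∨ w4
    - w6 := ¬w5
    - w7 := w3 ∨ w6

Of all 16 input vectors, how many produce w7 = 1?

15

w7 = w3 ∨ w6 must be 1, so at least one of w3, w6 is 1.
Enumerating the 16 input combinations, 15 give w7 = 1 and 1 give w7 = 0.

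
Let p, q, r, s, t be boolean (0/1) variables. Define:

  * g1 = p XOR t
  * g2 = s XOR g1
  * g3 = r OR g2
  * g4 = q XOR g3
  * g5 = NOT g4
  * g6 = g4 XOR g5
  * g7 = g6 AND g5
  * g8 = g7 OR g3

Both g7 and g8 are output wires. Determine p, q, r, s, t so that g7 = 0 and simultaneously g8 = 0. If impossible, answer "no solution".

p=0, q=1, r=0, s=0, t=0

Check with p=0, q=1, r=0, s=0, t=0:
g1 = p XOR t = 0 XOR 0 = 0
g2 = s XOR g1 = 0 XOR 0 = 0
g3 = r OR g2 = 0 OR 0 = 0
g4 = q XOR g3 = 1 XOR 0 = 1
g5 = NOT g4 = NOT 1 = 0
g6 = g4 XOR g5 = 1 XOR 0 = 1
g7 = g6 AND g5 = 1 AND 0 = 0
g8 = g7 OR g3 = 0 OR 0 = 0
So g7 = 0 and g8 = 0.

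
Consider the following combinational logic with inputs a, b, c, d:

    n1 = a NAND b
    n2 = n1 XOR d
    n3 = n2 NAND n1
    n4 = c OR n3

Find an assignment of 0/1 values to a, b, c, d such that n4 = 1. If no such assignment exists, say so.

n4 = c OR n3 must be 1, so at least one of c, n3 is 1.
Check with a=0, b=1, c=1, d=1:
n1 = a NAND b = 0 NAND 1 = 1
n2 = n1 XOR d = 1 XOR 1 = 0
n3 = n2 NAND n1 = 0 NAND 1 = 1
n4 = c OR n3 = 1 OR 1 = 1
So n4 = 1 as required.

a=0, b=1, c=1, d=1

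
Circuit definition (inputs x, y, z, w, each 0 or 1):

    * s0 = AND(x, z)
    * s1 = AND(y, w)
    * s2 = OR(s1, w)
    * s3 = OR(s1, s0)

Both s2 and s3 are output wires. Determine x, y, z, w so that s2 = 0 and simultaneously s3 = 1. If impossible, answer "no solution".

x=1, y=0, z=1, w=0

Check with x=1, y=0, z=1, w=0:
s0 = AND(x, z) = AND(1, 1) = 1
s1 = AND(y, w) = AND(0, 0) = 0
s2 = OR(s1, w) = OR(0, 0) = 0
s3 = OR(s1, s0) = OR(0, 1) = 1
So s2 = 0 and s3 = 1.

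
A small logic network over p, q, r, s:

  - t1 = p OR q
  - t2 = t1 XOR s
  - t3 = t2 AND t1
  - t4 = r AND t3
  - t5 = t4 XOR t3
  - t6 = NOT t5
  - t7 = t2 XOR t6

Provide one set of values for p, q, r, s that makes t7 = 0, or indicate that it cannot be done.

p=0 q=0 r=0 s=1

Check with p=0 q=0 r=0 s=1:
t1 = p OR q = 0 OR 0 = 0
t2 = t1 XOR s = 0 XOR 1 = 1
t3 = t2 AND t1 = 1 AND 0 = 0
t4 = r AND t3 = 0 AND 0 = 0
t5 = t4 XOR t3 = 0 XOR 0 = 0
t6 = NOT t5 = NOT 0 = 1
t7 = t2 XOR t6 = 1 XOR 1 = 0
So t7 = 0 as required.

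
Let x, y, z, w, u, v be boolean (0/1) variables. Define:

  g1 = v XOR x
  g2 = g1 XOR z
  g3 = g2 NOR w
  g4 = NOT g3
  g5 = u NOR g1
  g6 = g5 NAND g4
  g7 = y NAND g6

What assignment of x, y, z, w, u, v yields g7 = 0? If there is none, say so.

Check with x=0, y=1, z=1, w=1, u=1, v=0:
g1 = v XOR x = 0 XOR 0 = 0
g2 = g1 XOR z = 0 XOR 1 = 1
g3 = g2 NOR w = 1 NOR 1 = 0
g4 = NOT g3 = NOT 0 = 1
g5 = u NOR g1 = 1 NOR 0 = 0
g6 = g5 NAND g4 = 0 NAND 1 = 1
g7 = y NAND g6 = 1 NAND 1 = 0
So g7 = 0 as required.

x=0, y=1, z=1, w=1, u=1, v=0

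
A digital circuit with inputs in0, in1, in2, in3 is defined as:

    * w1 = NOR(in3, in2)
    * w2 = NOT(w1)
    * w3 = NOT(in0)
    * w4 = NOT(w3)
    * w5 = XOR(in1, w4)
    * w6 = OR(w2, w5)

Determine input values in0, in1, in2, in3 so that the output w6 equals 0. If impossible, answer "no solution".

in0=1 in1=1 in2=0 in3=0

w6 = OR(w2, w5) must be 0, so both w2 = 0 and w5 = 0.
Check with in0=1 in1=1 in2=0 in3=0:
w1 = NOR(in3, in2) = NOR(0, 0) = 1
w2 = NOT(w1) = NOT 1 = 0
w3 = NOT(in0) = NOT 1 = 0
w4 = NOT(w3) = NOT 0 = 1
w5 = XOR(in1, w4) = XOR(1, 1) = 0
w6 = OR(w2, w5) = OR(0, 0) = 0
So w6 = 0 as required.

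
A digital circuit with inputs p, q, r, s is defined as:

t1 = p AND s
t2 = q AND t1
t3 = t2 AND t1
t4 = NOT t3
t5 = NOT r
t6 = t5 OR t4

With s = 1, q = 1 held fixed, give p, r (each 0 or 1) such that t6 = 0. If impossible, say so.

p=1, r=1

t6 = t5 OR t4 must be 0, so both t5 = 0 and t4 = 0.
t5 = NOT r must be 0, so r = 1.
Check with s = 1, q = 1 and p=1, r=1:
t1 = p AND s = 1 AND 1 = 1
t2 = q AND t1 = 1 AND 1 = 1
t3 = t2 AND t1 = 1 AND 1 = 1
t4 = NOT t3 = NOT 1 = 0
t5 = NOT r = NOT 1 = 0
t6 = t5 OR t4 = 0 OR 0 = 0
So t6 = 0.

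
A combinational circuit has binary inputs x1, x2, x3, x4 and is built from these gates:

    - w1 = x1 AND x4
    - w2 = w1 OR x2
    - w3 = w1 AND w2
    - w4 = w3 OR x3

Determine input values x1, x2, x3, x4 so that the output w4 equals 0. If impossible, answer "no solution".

x1=0, x2=1, x3=0, x4=1

w4 = w3 OR x3 must be 0, so both w3 = 0 and x3 = 0.
Check with x1=0, x2=1, x3=0, x4=1:
w1 = x1 AND x4 = 0 AND 1 = 0
w2 = w1 OR x2 = 0 OR 1 = 1
w3 = w1 AND w2 = 0 AND 1 = 0
w4 = w3 OR x3 = 0 OR 0 = 0
So w4 = 0 as required.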